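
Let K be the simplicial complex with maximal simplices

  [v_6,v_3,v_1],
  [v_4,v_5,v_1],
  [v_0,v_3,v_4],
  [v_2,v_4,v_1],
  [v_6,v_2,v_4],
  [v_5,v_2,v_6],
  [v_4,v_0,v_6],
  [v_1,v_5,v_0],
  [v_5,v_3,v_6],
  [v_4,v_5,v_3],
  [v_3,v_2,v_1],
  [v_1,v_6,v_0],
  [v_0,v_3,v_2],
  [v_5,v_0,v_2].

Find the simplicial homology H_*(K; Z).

H_0 ≅ Z,  H_1 ≅ Z^2,  H_2 ≅ Z.

Take the total order v_0 < v_1 < v_2 < v_3 < v_4 < v_5 < v_6 on the vertex set. Then K (dimension 2) consists of the simplices:

  0-simplices (7): [v_0], [v_1], [v_2], [v_3], [v_4], [v_5], [v_6]
  1-simplices (21): (21 of them)
  2-simplices (14): (14 of them)

so the chain groups are C_0 ≅ Z^7, C_1 ≅ Z^21, C_2 ≅ Z^14.

Boundary ∂_1: C_1 → C_0 maps an edge to its endpoints' difference, ∂[p,q] = q − p. For instance
  ∂[v_4,v_6] = [v_6] − [v_4].
The resulting 7×21 matrix has rank 6, and its Smith normal form has invariant factors (1,1,1,1,1,1).

The boundary map ∂_2: C_2 → C_1 acts by ∂[p,q,r] = [q,r] − [p,r] + [p,q]. For instance
  ∂[v_2,v_4,v_6] = [v_4,v_6] − [v_2,v_6] + [v_2,v_4],
  ∂[v_0,v_4,v_6] = [v_4,v_6] − [v_0,v_6] + [v_0,v_4].
The 21×14 boundary matrix has rank 13 and Smith normal form diag(1,1,1,1,1,1,1,1,1,1,1,1,1).

Now H_k = ker ∂_k / im ∂_{k+1}, so:

  H_0: rank C_0 − rank ∂_1 = 7 − 6 = 1, and the invariant factors of ∂_1 are all 1, so H_0 ≅ Z.
  H_1: rank ker ∂_1 − rank ∂_2 = (21 − 6) − 13 = 2, and the invariant factors of ∂_2 are all 1, so H_1 ≅ Z^2.
  H_2: rank ker ∂_2 − rank ∂_3 = (14 − 13) − 0 = 1, and there is no ∂_3, so H_2 ≅ Z.

As a check, the Euler characteristic is 7 − 21 + 14 = 0, which agrees with 1 − 2 + 1 = 0.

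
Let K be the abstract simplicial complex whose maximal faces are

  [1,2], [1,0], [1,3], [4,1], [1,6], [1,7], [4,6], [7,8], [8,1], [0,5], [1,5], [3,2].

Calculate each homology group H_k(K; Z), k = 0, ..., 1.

H_0 = Z,  H_1 = Z^4.

Take the total order 0 < 1 < 2 < 3 < 4 < 5 < 6 < 7 < 8 on the vertex set. Then K (dimension 1) consists of the simplices:

  0-simplices (9): [0], [1], [2], [3], [4], [5], [6], [7], [8]
  1-simplices (12): [0,1], [0,5], [1,2], [1,3], [1,4], [1,5], [1,6], [1,7], [1,8], [2,3], [4,6], [7,8]

giving chain groups C_0 ≅ Z^9, C_1 ≅ Z^12.

The boundary map ∂_1: C_1 → C_0 is given by ∂[p,q] = [q] − [p]. For instance
  ∂[0,1] = [1] − [0].
The 9×12 boundary matrix has rank 8 and Smith normal form diag(1,1,1,1,1,1,1,1).

From H_k ≅ ker(∂_k) / im(∂_{k+1}) we obtain:

  H_0: rank C_0 − rank ∂_1 = 9 − 8 = 1, and the invariant factors of ∂_1 are all 1, so H_0 = Z.
  H_1: rank ker ∂_1 − rank ∂_2 = (12 − 8) − 0 = 4, and there is no ∂_2, so H_1 = Z^4.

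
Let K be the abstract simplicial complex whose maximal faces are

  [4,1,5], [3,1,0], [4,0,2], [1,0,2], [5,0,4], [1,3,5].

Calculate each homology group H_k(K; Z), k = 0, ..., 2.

We work with the vertex ordering 0 < 1 < 2 < 3 < 4 < 5. The simplices of K, each written with vertices in increasing order, are:

  0-simplices (6): [0], [1], [2], [3], [4], [5]
  1-simplices (12): [0,1], [0,2], [0,3], [0,4], [0,5], [1,2], [1,3], [1,4], [1,5], [2,4], [3,5], [4,5]
  2-simplices (6): [0,1,2], [0,1,3], [0,2,4], [0,4,5], [1,3,5], [1,4,5]

Hence C_0 ≅ Z^6, C_1 ≅ Z^12, C_2 ≅ Z^6.

The boundary map ∂_1: C_1 → C_0 sends each edge [p,q] (with p < q) to q − p.
This gives a 6×12 integer matrix of rank 5; reducing to Smith normal form yields diagonal entries (1,1,1,1,1).

Boundary ∂_2: C_2 → C_1 sends each 2-simplex [p,q,r] to [q,r] − [p,r] + [p,q]. For instance
  ∂[0,1,3] = [1,3] − [0,3] + [0,1],
  ∂[0,4,5] = [4,5] − [0,5] + [0,4].
The resulting 12×6 matrix has rank 6, and its Smith normal form has invariant factors (1,1,1,1,1,1).

From H_k ≅ ker(∂_k) / im(∂_{k+1}) we obtain:

  H_0: rank C_0 − rank ∂_1 = 6 − 5 = 1, and the invariant factors of ∂_1 are all 1, so H_0 ≅ Z.
  H_1: rank ker ∂_1 − rank ∂_2 = (12 − 5) − 6 = 1, and the invariant factors of ∂_2 are all 1, so H_1 ≅ Z.
  H_2: rank ker ∂_2 − rank ∂_3 = (6 − 6) − 0 = 0, and there is no ∂_3, so H_2 ≅ 0.

H_0 = Z,  H_1 = Z,  H_2 = 0.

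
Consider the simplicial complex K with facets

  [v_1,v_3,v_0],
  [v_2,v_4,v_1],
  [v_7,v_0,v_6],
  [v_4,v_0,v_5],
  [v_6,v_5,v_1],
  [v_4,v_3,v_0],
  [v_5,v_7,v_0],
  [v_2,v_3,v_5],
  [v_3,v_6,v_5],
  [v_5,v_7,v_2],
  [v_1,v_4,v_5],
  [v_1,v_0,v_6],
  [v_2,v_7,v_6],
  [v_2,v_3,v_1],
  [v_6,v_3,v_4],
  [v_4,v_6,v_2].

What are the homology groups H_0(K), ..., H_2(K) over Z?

Order the vertices as v_0 < v_1 < v_2 < v_3 < v_4 < v_5 < v_6 < v_7. Listing each simplex with vertices in this order, K has dimension 2 with simplices:

  0-simplices (8): [v_0], [v_1], [v_2], [v_3], [v_4], [v_5], [v_6], [v_7]
  1-simplices (24): (24 of them)
  2-simplices (16): (16 of them)

giving chain groups C_0 ≅ Z^8, C_1 ≅ Z^24, C_2 ≅ Z^16.

∂_1: C_1 → C_0 sends each edge [p,q] (with p < q) to q − p. For instance
  ∂[v_2,v_7] = [v_7] − [v_2].
As a 8×24 matrix over Z this has rank 7, with invariant factors (1,1,1,1,1,1,1).

The boundary map ∂_2: C_2 → C_1 sends each 2-simplex [p,q,r] to [q,r] − [p,r] + [p,q]. For instance
  ∂[v_2,v_3,v_5] = [v_3,v_5] − [v_2,v_5] + [v_2,v_3],
  ∂[v_1,v_5,v_6] = [v_5,v_6] − [v_1,v_6] + [v_1,v_5].
As a 24×16 matrix over Z this has rank 15, with invariant factors (1,1,1,1,1,1,1,1,1,1,1,1,1,1,1).

Computing H_k = (kernel of ∂_k) / (image of ∂_{k+1}):

  H_0: rank C_0 − rank ∂_1 = 8 − 7 = 1, and the invariant factors of ∂_1 are all 1, so H_0 = Z.
  H_1: rank ker ∂_1 − rank ∂_2 = (24 − 7) − 15 = 2, and the invariant factors of ∂_2 are all 1, so H_1 = Z^2.
  H_2: rank ker ∂_2 − rank ∂_3 = (16 − 15) − 0 = 1, and there is no ∂_3, so H_2 = Z.

As a check, the Euler characteristic is 8 − 24 + 16 = 0, which agrees with 1 − 2 + 1 = 0.

H_0 = Z,  H_1 = Z^2,  H_2 = Z.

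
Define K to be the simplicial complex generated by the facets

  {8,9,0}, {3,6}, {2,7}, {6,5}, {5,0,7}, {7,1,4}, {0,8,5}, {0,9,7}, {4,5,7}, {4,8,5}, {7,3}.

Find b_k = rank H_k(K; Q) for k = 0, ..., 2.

Fix the vertex order 0 < 1 < 2 < 3 < 4 < 5 < 6 < 7 < 8 < 9 and write every simplex with vertices in increasing order. Then dim K = 2 and the simplices of K are:

  0-simplices (10): [0], [1], [2], [3], [4], [5], [6], [7], [8], [9]
  1-simplices (17): [0,5], [0,7], [0,8], [0,9], [1,4], [1,7], [2,7], [3,6], [3,7], [4,5], [4,7], [4,8], [5,6], [5,7], [5,8], [7,9], [8,9]
  2-simplices (7): [0,5,7], [0,5,8], [0,7,9], [0,8,9], [1,4,7], [4,5,7], [4,5,8]

giving chain groups C_0 ≅ Z^10, C_1 ≅ Z^17, C_2 ≅ Z^7.

∂_1: C_1 → C_0 sends each edge [p,q] (with p < q) to q − p.
The 10×17 boundary matrix has rank 9 and Smith normal form diag(1,1,1,1,1,1,1,1,1).

∂_2: C_2 → C_1 maps a triangle to the signed sum of its edges. For instance
  ∂[0,5,7] = [5,7] − [0,7] + [0,5],
  ∂[4,5,8] = [5,8] − [4,8] + [4,5].
The resulting 17×7 matrix has rank 7, and its Smith normal form has invariant factors (1,1,1,1,1,1,1).

Now H_k = ker ∂_k / im ∂_{k+1}, so:

  H_0: rank C_0 − rank ∂_1 = 10 − 9 = 1, and the invariant factors of ∂_1 are all 1, so H_0 ≅ Z.
  H_1: rank ker ∂_1 − rank ∂_2 = (17 − 9) − 7 = 1, and the invariant factors of ∂_2 are all 1, so H_1 ≅ Z.
  H_2: rank ker ∂_2 − rank ∂_3 = (7 − 7) − 0 = 0, and there is no ∂_3, so H_2 ≅ 0.

Hence the Betti numbers are b_0 = 1, b_1 = 1, b_2 = 0.

b_0 = 1, b_1 = 1, b_2 = 0.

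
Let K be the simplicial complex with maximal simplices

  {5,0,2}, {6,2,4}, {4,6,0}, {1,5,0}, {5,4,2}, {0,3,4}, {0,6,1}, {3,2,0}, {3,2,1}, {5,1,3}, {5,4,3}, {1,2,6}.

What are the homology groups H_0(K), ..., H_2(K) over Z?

Take the total order 0 < 1 < 2 < 3 < 4 < 5 < 6 on the vertex set. Then K (dimension 2) consists of the simplices:

  0-simplices (7): [0], [1], [2], [3], [4], [5], [6]
  1-simplices (18): [0,1], [0,2], [0,3], [0,4], [0,5], [0,6], [1,2], [1,3], [1,5], [1,6], [2,3], [2,4], [2,5], [2,6], [3,4], [3,5], [4,5], [4,6]
  2-simplices (12): [0,1,5], [0,1,6], [0,2,3], [0,2,5], [0,3,4], [0,4,6], [1,2,3], [1,2,6], [1,3,5], [2,4,5], [2,4,6], [3,4,5]

Hence C_0 ≅ Z^7, C_1 ≅ Z^18, C_2 ≅ Z^12.

Boundary ∂_1: C_1 → C_0 sends each edge [p,q] (with p < q) to q − p. For instance
  ∂[3,4] = [4] − [3].
As a 7×18 matrix over Z this has rank 6, with invariant factors (1,1,1,1,1,1).

∂_2: C_2 → C_1 sends each 2-simplex [p,q,r] to [q,r] − [p,r] + [p,q]. For instance
  ∂[0,3,4] = [3,4] − [0,4] + [0,3],
  ∂[1,3,5] = [3,5] − [1,5] + [1,3].
As a 18×12 matrix over Z this has rank 12, with invariant factors (1,1,1,1,1,1,1,1,1,1,1,2).

From H_k ≅ ker(∂_k) / im(∂_{k+1}) we obtain:

  H_0: rank C_0 − rank ∂_1 = 7 − 6 = 1, and the invariant factors of ∂_1 are all 1, so H_0 ≅ Z.
  H_1: rank ker ∂_1 − rank ∂_2 = (18 − 6) − 12 = 0, and ∂_2 has invariant factor 2 > 1, so H_1 ≅ Z/2.
  H_2: rank ker ∂_2 − rank ∂_3 = (12 − 12) − 0 = 0, and there is no ∂_3, so H_2 ≅ 0.

H_0 ≅ Z,  H_1 ≅ Z/2,  H_2 = 0.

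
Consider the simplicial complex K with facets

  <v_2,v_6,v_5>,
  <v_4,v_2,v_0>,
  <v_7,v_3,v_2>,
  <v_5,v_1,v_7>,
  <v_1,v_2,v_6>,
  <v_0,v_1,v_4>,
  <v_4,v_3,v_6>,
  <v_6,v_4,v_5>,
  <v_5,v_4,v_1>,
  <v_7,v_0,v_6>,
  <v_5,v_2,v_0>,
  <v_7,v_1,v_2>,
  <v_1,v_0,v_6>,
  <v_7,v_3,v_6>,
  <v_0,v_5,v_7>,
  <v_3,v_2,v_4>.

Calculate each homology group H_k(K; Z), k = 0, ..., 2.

We work with the vertex ordering v_0 < v_1 < v_2 < v_3 < v_4 < v_5 < v_6 < v_7. The simplices of K, each written with vertices in increasing order, are:

  0-simplices (8): [v_0], [v_1], [v_2], [v_3], [v_4], [v_5], [v_6], [v_7]
  1-simplices (24): (24 of them)
  2-simplices (16): (16 of them)

Hence C_0 ≅ Z^8, C_1 ≅ Z^24, C_2 ≅ Z^16.

The boundary map ∂_1: C_1 → C_0 maps an edge to its endpoints' difference, ∂[p,q] = q − p. For instance
  ∂[v_3,v_7] = [v_7] − [v_3].
This gives a 8×24 integer matrix of rank 7; reducing to Smith normal form yields diagonal entries (1,1,1,1,1,1,1).

∂_2: C_2 → C_1 acts by ∂[p,q,r] = [q,r] − [p,r] + [p,q]. For instance
  ∂[v_3,v_6,v_7] = [v_6,v_7] − [v_3,v_7] + [v_3,v_6],
  ∂[v_1,v_4,v_5] = [v_4,v_5] − [v_1,v_5] + [v_1,v_4].
The 24×16 boundary matrix has rank 15 and Smith normal form diag(1,1,1,1,1,1,1,1,1,1,1,1,1,1,1).

Reading off H_k = ker ∂_k / im ∂_{k+1}:

  H_0: rank C_0 − rank ∂_1 = 8 − 7 = 1, and the invariant factors of ∂_1 are all 1, so H_0 = Z.
  H_1: rank ker ∂_1 − rank ∂_2 = (24 − 7) − 15 = 2, and the invariant factors of ∂_2 are all 1, so H_1 = Z^2.
  H_2: rank ker ∂_2 − rank ∂_3 = (16 − 15) − 0 = 1, and there is no ∂_3, so H_2 = Z.

H_0 ≅ Z,  H_1 ≅ Z^2,  H_2 ≅ Z.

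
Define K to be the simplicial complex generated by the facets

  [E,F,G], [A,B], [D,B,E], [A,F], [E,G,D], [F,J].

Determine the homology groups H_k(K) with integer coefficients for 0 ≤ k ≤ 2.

Take the total order A < B < D < E < F < G < J on the vertex set. Then K (dimension 2) consists of the simplices:

  0-simplices (7): A, B, D, E, F, G, J
  1-simplices (10): AB, AF, BD, BE, DE, DG, EF, EG, FG, FJ
  2-simplices (3): BDE, DEG, EFG

Hence C_0 ≅ Z^7, C_1 ≅ Z^10, C_2 ≅ Z^3.

Boundary ∂_1: C_1 → C_0 sends each edge [p,q] (with p < q) to q − p. For instance
  ∂FJ = J − F.
The resulting 7×10 matrix has rank 6, and its Smith normal form has invariant factors (1,1,1,1,1,1).

∂_2: C_2 → C_1 maps a triangle to the signed sum of its edges. For instance
  ∂BDE = DE − BE + BD,
  ∂EFG = FG − EG + EF.
This gives a 10×3 integer matrix of rank 3; reducing to Smith normal form yields diagonal entries (1,1,1).

From H_k ≅ ker(∂_k) / im(∂_{k+1}) we obtain:

  H_0: rank C_0 − rank ∂_1 = 7 − 6 = 1, and the invariant factors of ∂_1 are all 1, so H_0 = Z.
  H_1: rank ker ∂_1 − rank ∂_2 = (10 − 6) − 3 = 1, and the invariant factors of ∂_2 are all 1, so H_1 = Z.
  H_2: rank ker ∂_2 − rank ∂_3 = (3 − 3) − 0 = 0, and there is no ∂_3, so H_2 = 0.

H_0 = Z,  H_1 = Z,  H_2 = 0.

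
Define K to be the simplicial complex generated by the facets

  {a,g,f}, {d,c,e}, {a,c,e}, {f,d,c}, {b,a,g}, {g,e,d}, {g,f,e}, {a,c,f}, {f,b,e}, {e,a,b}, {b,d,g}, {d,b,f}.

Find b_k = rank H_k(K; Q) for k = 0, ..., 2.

K has 7 vertices, 18 edges, 12 triangles.
rank ∂_0 = 0, rank ∂_1 = 6 ⇒ b_0 = 7 − 0 − 6 = 1; all invariant factors of ∂_1 are 1 so no torsion. So H_0 ≅ Z.
rank ∂_1 = 6, rank ∂_2 = 12 ⇒ b_1 = 18 − 6 − 12 = 0; ∂_2 has invariant factor(s) [2] giving torsion. So H_1 ≅ Z/2Z.
rank ∂_2 = 12, rank ∂_3 = 0 ⇒ b_2 = 12 − 12 − 0 = 0. So H_2 ≅ 0.

b_0 = 1, b_1 = 0, b_2 = 0.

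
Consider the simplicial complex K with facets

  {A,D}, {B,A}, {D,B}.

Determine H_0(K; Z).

We work with the vertex ordering A < B < D. The simplices of K, each written with vertices in increasing order, are:

  0-simplices (3): A, B, D
  1-simplices (3): AB, AD, BD

so the chain groups are C_0 ≅ Z^3, C_1 ≅ Z^3.

The boundary map ∂_1: C_1 → C_0 is given by ∂[p,q] = [q] − [p]. For instance
  ∂AB = B − A.
The 3×3 boundary matrix has rank 2 and Smith normal form diag(1,1).

Computing H_k = (kernel of ∂_k) / (image of ∂_{k+1}):

  H_0: rank C_0 − rank ∂_1 = 3 − 2 = 1, and the invariant factors of ∂_1 are all 1, so H_0 ≅ Z.

(K is a triangulation of the circle S^1.)

H_0 = Z.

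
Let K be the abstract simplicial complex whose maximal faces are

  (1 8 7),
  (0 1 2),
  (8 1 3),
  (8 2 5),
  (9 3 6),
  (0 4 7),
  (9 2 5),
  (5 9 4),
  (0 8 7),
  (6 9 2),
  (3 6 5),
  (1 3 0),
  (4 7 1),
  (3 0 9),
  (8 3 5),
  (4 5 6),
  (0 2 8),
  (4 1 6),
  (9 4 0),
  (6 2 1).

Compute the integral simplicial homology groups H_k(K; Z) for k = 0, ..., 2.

H_0 = Z,  H_1 = Z ⊕ Z/2Z,  H_2 = 0.

K has 10 vertices, 30 edges, 20 triangles.
rank ∂_0 = 0, rank ∂_1 = 9 ⇒ b_0 = 10 − 0 − 9 = 1; all invariant factors of ∂_1 are 1 so no torsion. So H_0 ≅ Z.
rank ∂_1 = 9, rank ∂_2 = 20 ⇒ b_1 = 30 − 9 − 20 = 1; ∂_2 has invariant factor(s) [2] giving torsion. So H_1 ≅ Z ⊕ Z/2Z.
rank ∂_2 = 20, rank ∂_3 = 0 ⇒ b_2 = 20 − 20 − 0 = 0. So H_2 ≅ 0.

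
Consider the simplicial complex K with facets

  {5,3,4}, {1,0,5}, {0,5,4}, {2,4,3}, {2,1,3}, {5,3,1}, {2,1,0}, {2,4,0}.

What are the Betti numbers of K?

Order the vertices as 0 < 1 < 2 < 3 < 4 < 5. Listing each simplex with vertices in this order, K has dimension 2 with simplices:

  0-simplices (6): [0], [1], [2], [3], [4], [5]
  1-simplices (12): [0,1], [0,2], [0,4], [0,5], [1,2], [1,3], [1,5], [2,3], [2,4], [3,4], [3,5], [4,5]
  2-simplices (8): [0,1,2], [0,1,5], [0,2,4], [0,4,5], [1,2,3], [1,3,5], [2,3,4], [3,4,5]

giving chain groups C_0 ≅ Z^6, C_1 ≅ Z^12, C_2 ≅ Z^8.

The boundary map ∂_1: C_1 → C_0 sends each edge [p,q] (with p < q) to q − p.
As a 6×12 matrix over Z this has rank 5, with invariant factors (1,1,1,1,1).

Boundary ∂_2: C_2 → C_1 acts by ∂[p,q,r] = [q,r] − [p,r] + [p,q]. For instance
  ∂[0,1,5] = [1,5] − [0,5] + [0,1],
  ∂[0,4,5] = [4,5] − [0,5] + [0,4].
The 12×8 boundary matrix has rank 7 and Smith normal form diag(1,1,1,1,1,1,1).

Computing H_k = (kernel of ∂_k) / (image of ∂_{k+1}):

  H_0: rank C_0 − rank ∂_1 = 6 − 5 = 1, and the invariant factors of ∂_1 are all 1, so H_0 = Z.
  H_1: rank ker ∂_1 − rank ∂_2 = (12 − 5) − 7 = 0, and the invariant factors of ∂_2 are all 1, so H_1 = 0.
  H_2: rank ker ∂_2 − rank ∂_3 = (8 − 7) − 0 = 1, and there is no ∂_3, so H_2 = Z.

As a check, the Euler characteristic is 6 − 12 + 8 = 2, which agrees with 1 − 0 + 1 = 2.

Hence the Betti numbers are b_0 = 1, b_1 = 0, b_2 = 1.

b_0 = 1, b_1 = 0, b_2 = 1.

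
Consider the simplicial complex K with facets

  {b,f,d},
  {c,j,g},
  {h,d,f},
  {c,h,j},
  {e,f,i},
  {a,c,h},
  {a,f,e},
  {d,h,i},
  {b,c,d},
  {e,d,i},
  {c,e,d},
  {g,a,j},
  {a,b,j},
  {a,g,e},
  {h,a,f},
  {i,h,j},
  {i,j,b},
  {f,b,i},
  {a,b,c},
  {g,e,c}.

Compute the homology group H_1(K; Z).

H_1 = Z ⊕ Z/2.

Take the total order a < b < c < d < e < f < g < h < i < j on the vertex set. Then K (dimension 2) consists of the simplices:

  0-simplices (10): a, b, c, d, e, f, g, h, i, j
  1-simplices (30): ab, ac, ae, af, ag, ah, aj, bc, bd, bf, bi, bj, cd, ce, cg, ch, cj, de, df, dh, di, ef, eg, ei, fh, fi, gj, hi, hj, ij
  2-simplices (20): abc, abj, ach, aef, aeg, afh, agj, bcd, bdf, bfi, bij, cde, ceg, cgj, chj, dei, dfh, dhi, efi, hij

Hence C_0 ≅ Z^10, C_1 ≅ Z^30, C_2 ≅ Z^20.

The boundary map ∂_1: C_1 → C_0 sends each edge [p,q] (with p < q) to q − p.
The resulting 10×30 matrix has rank 9, and its Smith normal form has invariant factors (1,1,1,1,1,1,1,1,1).

Boundary ∂_2: C_2 → C_1 maps a triangle to the signed sum of its edges. For instance
  ∂aeg = eg − ag + ae,
  ∂bij = ij − bj + bi.
As a 30×20 matrix over Z this has rank 20, with invariant factors (1,1,1,1,1,1,1,1,1,1,1,1,1,1,1,1,1,1,1,2).

From H_k ≅ ker(∂_k) / im(∂_{k+1}) we obtain:

  H_1: rank ker ∂_1 − rank ∂_2 = (30 − 9) − 20 = 1, and ∂_2 has invariant factor 2 > 1, so H_1 ≅ Z ⊕ Z/2.

(K is a triangulation of the Klein bottle.)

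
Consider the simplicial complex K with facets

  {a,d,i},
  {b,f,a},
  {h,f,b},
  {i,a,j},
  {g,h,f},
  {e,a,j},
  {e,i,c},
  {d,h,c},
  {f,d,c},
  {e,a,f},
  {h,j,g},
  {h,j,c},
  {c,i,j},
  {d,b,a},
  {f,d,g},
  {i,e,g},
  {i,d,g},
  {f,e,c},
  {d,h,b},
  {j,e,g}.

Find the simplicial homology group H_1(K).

H_1 = Z ⊕ Z/2Z.

Take the total order a < b < c < d < e < f < g < h < i < j on the vertex set. Then K (dimension 2) consists of the simplices:

  0-simplices (10): a, b, c, d, e, f, g, h, i, j
  1-simplices (30): ab, ad, ae, af, ai, aj, bd, bf, bh, cd, ce, cf, ch, ci, cj, df, dg, dh, di, ef, eg, ei, ej, fg, fh, gh, gi, gj, hj, ij
  2-simplices (20): abd, abf, adi, aef, aej, aij, bdh, bfh, cdf, cdh, cef, cei, chj, cij, dfg, dgi, egi, egj, fgh, ghj

giving chain groups C_0 ≅ Z^10, C_1 ≅ Z^30, C_2 ≅ Z^20.

Boundary ∂_1: C_1 → C_0 is given by ∂[p,q] = [q] − [p].
The 10×30 boundary matrix has rank 9 and Smith normal form diag(1,1,1,1,1,1,1,1,1).

The boundary map ∂_2: C_2 → C_1 sends each 2-simplex [p,q,r] to [q,r] − [p,r] + [p,q]. For instance
  ∂dgi = gi − di + dg,
  ∂bfh = fh − bh + bf.
This gives a 30×20 integer matrix of rank 20; reducing to Smith normal form yields diagonal entries (1,1,1,1,1,1,1,1,1,1,1,1,1,1,1,1,1,1,1,2).

From H_k ≅ ker(∂_k) / im(∂_{k+1}) we obtain:

  H_1: rank ker ∂_1 − rank ∂_2 = (30 − 9) − 20 = 1, and ∂_2 has invariant factor 2 > 1, so H_1 = Z ⊕ Z/2Z.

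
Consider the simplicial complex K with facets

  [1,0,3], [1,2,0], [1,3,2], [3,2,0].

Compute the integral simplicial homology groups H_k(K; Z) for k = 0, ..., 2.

H_0 = Z,  H_1 = 0,  H_2 = Z.

Take the total order 0 < 1 < 2 < 3 on the vertex set. Then K (dimension 2) consists of the simplices:

  0-simplices (4): [0], [1], [2], [3]
  1-simplices (6): [0,1], [0,2], [0,3], [1,2], [1,3], [2,3]
  2-simplices (4): [0,1,2], [0,1,3], [0,2,3], [1,2,3]

giving chain groups C_0 ≅ Z^4, C_1 ≅ Z^6, C_2 ≅ Z^4.

Boundary ∂_1: C_1 → C_0 maps an edge to its endpoints' difference, ∂[p,q] = q − p. For instance
  ∂[2,3] = [3] − [2].
The resulting 4×6 matrix has rank 3, and its Smith normal form has invariant factors (1,1,1).

Boundary ∂_2: C_2 → C_1 maps a triangle to the signed sum of its edges. For instance
  ∂[0,2,3] = [2,3] − [0,3] + [0,2],
  ∂[0,1,3] = [1,3] − [0,3] + [0,1].
This gives a 6×4 integer matrix of rank 3; reducing to Smith normal form yields diagonal entries (1,1,1).

Computing H_k = (kernel of ∂_k) / (image of ∂_{k+1}):

  H_0: rank C_0 − rank ∂_1 = 4 − 3 = 1, and the invariant factors of ∂_1 are all 1, so H_0 = Z.
  H_1: rank ker ∂_1 − rank ∂_2 = (6 − 3) − 3 = 0, and the invariant factors of ∂_2 are all 1, so H_1 = 0.
  H_2: rank ker ∂_2 − rank ∂_3 = (4 − 3) − 0 = 1, and there is no ∂_3, so H_2 = Z.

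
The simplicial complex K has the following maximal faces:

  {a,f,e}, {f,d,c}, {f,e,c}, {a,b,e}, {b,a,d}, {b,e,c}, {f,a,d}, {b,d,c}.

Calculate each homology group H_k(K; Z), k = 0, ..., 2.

Order the vertices as a < b < c < d < e < f. Listing each simplex with vertices in this order, K has dimension 2 with simplices:

  0-simplices (6): a, b, c, d, e, f
  1-simplices (12): ab, ad, ae, af, bc, bd, be, cd, ce, cf, df, ef
  2-simplices (8): abd, abe, adf, aef, bcd, bce, cdf, cef

Hence C_0 ≅ Z^6, C_1 ≅ Z^12, C_2 ≅ Z^8.

∂_1: C_1 → C_0 maps an edge to its endpoints' difference, ∂[p,q] = q − p. For instance
  ∂cd = d − c.
The 6×12 boundary matrix has rank 5 and Smith normal form diag(1,1,1,1,1).

The boundary map ∂_2: C_2 → C_1 sends each 2-simplex [p,q,r] to [q,r] − [p,r] + [p,q]. For instance
  ∂aef = ef − af + ae,
  ∂bcd = cd − bd + bc.
As a 12×8 matrix over Z this has rank 7, with invariant factors (1,1,1,1,1,1,1).

Computing H_k = (kernel of ∂_k) / (image of ∂_{k+1}):

  H_0: rank C_0 − rank ∂_1 = 6 − 5 = 1, and the invariant factors of ∂_1 are all 1, so H_0 ≅ Z.
  H_1: rank ker ∂_1 − rank ∂_2 = (12 − 5) − 7 = 0, and the invariant factors of ∂_2 are all 1, so H_1 ≅ 0.
  H_2: rank ker ∂_2 − rank ∂_3 = (8 − 7) − 0 = 1, and there is no ∂_3, so H_2 ≅ Z.

As a check, the Euler characteristic is 6 − 12 + 8 = 2, which agrees with 1 − 0 + 1 = 2.

H_0 = Z,  H_1 = 0,  H_2 = Z.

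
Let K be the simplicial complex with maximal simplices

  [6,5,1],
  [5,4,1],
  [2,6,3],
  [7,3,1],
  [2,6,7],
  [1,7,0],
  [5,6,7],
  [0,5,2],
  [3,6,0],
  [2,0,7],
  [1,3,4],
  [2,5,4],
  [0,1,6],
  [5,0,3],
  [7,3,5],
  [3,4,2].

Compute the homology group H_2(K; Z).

H_2 ≅ Z.

We work with the vertex ordering 0 < 1 < 2 < 3 < 4 < 5 < 6 < 7. The simplices of K, each written with vertices in increasing order, are:

  0-simplices (8): [0], [1], [2], [3], [4], [5], [6], [7]
  1-simplices (24): (24 of them)
  2-simplices (16): [0,1,6], [0,1,7], [0,2,5], [0,2,7], [0,3,5], [0,3,6], [1,3,4], [1,3,7], [1,4,5], [1,5,6], [2,3,4], [2,3,6], [2,4,5], [2,6,7], [3,5,7], [5,6,7]

so the chain groups are C_0 ≅ Z^8, C_1 ≅ Z^24, C_2 ≅ Z^16.

∂_1: C_1 → C_0 maps an edge to its endpoints' difference, ∂[p,q] = q − p.
As a 8×24 matrix over Z this has rank 7, with invariant factors (1,1,1,1,1,1,1).

∂_2: C_2 → C_1 acts by ∂[p,q,r] = [q,r] − [p,r] + [p,q]. For instance
  ∂[0,2,5] = [2,5] − [0,5] + [0,2],
  ∂[3,5,7] = [5,7] − [3,7] + [3,5].
This gives a 24×16 integer matrix of rank 15; reducing to Smith normal form yields diagonal entries (1,1,1,1,1,1,1,1,1,1,1,1,1,1,1).

From H_k ≅ ker(∂_k) / im(∂_{k+1}) we obtain:

  H_2: rank ker ∂_2 − rank ∂_3 = (16 − 15) − 0 = 1, and there is no ∂_3, so H_2 ≅ Z.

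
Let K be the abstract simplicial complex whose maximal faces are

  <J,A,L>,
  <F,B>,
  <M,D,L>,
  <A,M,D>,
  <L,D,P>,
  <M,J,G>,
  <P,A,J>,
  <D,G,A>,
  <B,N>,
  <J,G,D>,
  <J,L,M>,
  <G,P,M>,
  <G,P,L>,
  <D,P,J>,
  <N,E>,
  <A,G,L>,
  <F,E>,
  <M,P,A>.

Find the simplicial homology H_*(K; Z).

Take the total order A < B < D < E < F < G < J < L < M < N < P on the vertex set. Then K (dimension 2) consists of the simplices:

  0-simplices (11): A, B, D, E, F, G, J, L, M, N, P
  1-simplices (25): AD, AG, AJ, AL, AM, AP, BF, BN, DG, DJ, DL, DM, DP, EF, EN, GJ, GL, GM, GP, JL, JM, JP, LM, LP, MP
  2-simplices (14): ADG, ADM, AGL, AJL, AJP, AMP, DGJ, DJP, DLM, DLP, GJM, GLP, GMP, JLM

so the chain groups are C_0 ≅ Z^11, C_1 ≅ Z^25, C_2 ≅ Z^14.

∂_1: C_1 → C_0 maps an edge to its endpoints' difference, ∂[p,q] = q − p. For instance
  ∂BN = N − B.
As a 11×25 matrix over Z this has rank 9, with invariant factors (1,1,1,1,1,1,1,1,1).

The boundary map ∂_2: C_2 → C_1 maps a triangle to the signed sum of its edges. For instance
  ∂AMP = MP − AP + AM,
  ∂AJP = JP − AP + AJ.
This gives a 25×14 integer matrix of rank 13; reducing to Smith normal form yields diagonal entries (1,1,1,1,1,1,1,1,1,1,1,1,1).

Now H_k = ker ∂_k / im ∂_{k+1}, so:

  H_0: rank C_0 − rank ∂_1 = 11 − 9 = 2, and the invariant factors of ∂_1 are all 1, so H_0 = Z^2.
  H_1: rank ker ∂_1 − rank ∂_2 = (25 − 9) − 13 = 3, and the invariant factors of ∂_2 are all 1, so H_1 = Z^3.
  H_2: rank ker ∂_2 − rank ∂_3 = (14 − 13) − 0 = 1, and there is no ∂_3, so H_2 = Z.

As a check, the Euler characteristic is 11 − 25 + 14 = 0, which agrees with 2 − 3 + 1 = 0.

H_0 ≅ Z^2,  H_1 ≅ Z^3,  H_2 ≅ Z.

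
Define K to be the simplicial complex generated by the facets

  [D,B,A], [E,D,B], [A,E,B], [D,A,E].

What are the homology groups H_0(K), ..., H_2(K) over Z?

H_0 ≅ Z,  H_1 = 0,  H_2 ≅ Z.

We work with the vertex ordering A < B < D < E. The simplices of K, each written with vertices in increasing order, are:

  0-simplices (4): A, B, D, E
  1-simplices (6): AB, AD, AE, BD, BE, DE
  2-simplices (4): ABD, ABE, ADE, BDE

giving chain groups C_0 ≅ Z^4, C_1 ≅ Z^6, C_2 ≅ Z^4.

∂_1: C_1 → C_0 maps an edge to its endpoints' difference, ∂[p,q] = q − p. For instance
  ∂AD = D − A.
The 4×6 boundary matrix has rank 3 and Smith normal form diag(1,1,1).

The boundary map ∂_2: C_2 → C_1 maps a triangle to the signed sum of its edges. For instance
  ∂ABD = BD − AD + AB,
  ∂ABE = BE − AE + AB.
The resulting 6×4 matrix has rank 3, and its Smith normal form has invariant factors (1,1,1).

Computing H_k = (kernel of ∂_k) / (image of ∂_{k+1}):

  H_0: rank C_0 − rank ∂_1 = 4 − 3 = 1, and the invariant factors of ∂_1 are all 1, so H_0 = Z.
  H_1: rank ker ∂_1 − rank ∂_2 = (6 − 3) − 3 = 0, and the invariant factors of ∂_2 are all 1, so H_1 = 0.
  H_2: rank ker ∂_2 − rank ∂_3 = (4 − 3) − 0 = 1, and there is no ∂_3, so H_2 = Z.

(K is a triangulation of the 2-sphere S^2.)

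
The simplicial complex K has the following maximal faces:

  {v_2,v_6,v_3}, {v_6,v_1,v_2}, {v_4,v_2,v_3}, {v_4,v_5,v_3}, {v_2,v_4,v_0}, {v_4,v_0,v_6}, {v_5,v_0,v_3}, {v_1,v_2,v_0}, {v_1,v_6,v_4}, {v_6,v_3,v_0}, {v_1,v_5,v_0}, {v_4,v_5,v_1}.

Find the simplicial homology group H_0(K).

We work with the vertex ordering v_0 < v_1 < v_2 < v_3 < v_4 < v_5 < v_6. The simplices of K, each written with vertices in increasing order, are:

  0-simplices (7): [v_0], [v_1], [v_2], [v_3], [v_4], [v_5], [v_6]
  1-simplices (18): (18 of them)
  2-simplices (12): (12 of them)

giving chain groups C_0 ≅ Z^7, C_1 ≅ Z^18, C_2 ≅ Z^12.

∂_1: C_1 → C_0 sends each edge [p,q] (with p < q) to q − p.
The 7×18 boundary matrix has rank 6 and Smith normal form diag(1,1,1,1,1,1).

Boundary ∂_2: C_2 → C_1 sends each 2-simplex [p,q,r] to [q,r] − [p,r] + [p,q]. For instance
  ∂[v_0,v_1,v_2] = [v_1,v_2] − [v_0,v_2] + [v_0,v_1],
  ∂[v_0,v_3,v_5] = [v_3,v_5] − [v_0,v_5] + [v_0,v_3].
The resulting 18×12 matrix has rank 12, and its Smith normal form has invariant factors (1,1,1,1,1,1,1,1,1,1,1,2).

Reading off H_k = ker ∂_k / im ∂_{k+1}:

  H_0: rank C_0 − rank ∂_1 = 7 − 6 = 1, and the invariant factors of ∂_1 are all 1, so H_0 = Z.

H_0 = Z.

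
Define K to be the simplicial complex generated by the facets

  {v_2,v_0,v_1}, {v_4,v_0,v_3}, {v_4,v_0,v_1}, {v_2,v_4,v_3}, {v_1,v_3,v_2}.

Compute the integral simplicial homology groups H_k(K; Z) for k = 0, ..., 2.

H_0 = Z,  H_1 = Z,  H_2 = 0.

We work with the vertex ordering v_0 < v_1 < v_2 < v_3 < v_4. The simplices of K, each written with vertices in increasing order, are:

  0-simplices (5): [v_0], [v_1], [v_2], [v_3], [v_4]
  1-simplices (10): [v_0,v_1], [v_0,v_2], [v_0,v_3], [v_0,v_4], [v_1,v_2], [v_1,v_3], [v_1,v_4], [v_2,v_3], [v_2,v_4], [v_3,v_4]
  2-simplices (5): [v_0,v_1,v_2], [v_0,v_1,v_4], [v_0,v_3,v_4], [v_1,v_2,v_3], [v_2,v_3,v_4]

so the chain groups are C_0 ≅ Z^5, C_1 ≅ Z^10, C_2 ≅ Z^5.

∂_1: C_1 → C_0 sends each edge [p,q] (with p < q) to q − p. For instance
  ∂[v_1,v_4] = [v_4] − [v_1].
The 5×10 boundary matrix has rank 4 and Smith normal form diag(1,1,1,1).

The boundary map ∂_2: C_2 → C_1 maps a triangle to the signed sum of its edges. For instance
  ∂[v_0,v_1,v_2] = [v_1,v_2] − [v_0,v_2] + [v_0,v_1],
  ∂[v_0,v_3,v_4] = [v_3,v_4] − [v_0,v_4] + [v_0,v_3].
As a 10×5 matrix over Z this has rank 5, with invariant factors (1,1,1,1,1).

From H_k ≅ ker(∂_k) / im(∂_{k+1}) we obtain:

  H_0: rank C_0 − rank ∂_1 = 5 − 4 = 1, and the invariant factors of ∂_1 are all 1, so H_0 ≅ Z.
  H_1: rank ker ∂_1 − rank ∂_2 = (10 − 4) − 5 = 1, and the invariant factors of ∂_2 are all 1, so H_1 ≅ Z.
  H_2: rank ker ∂_2 − rank ∂_3 = (5 − 5) − 0 = 0, and there is no ∂_3, so H_2 ≅ 0.

(K is a triangulation of the Möbius band.)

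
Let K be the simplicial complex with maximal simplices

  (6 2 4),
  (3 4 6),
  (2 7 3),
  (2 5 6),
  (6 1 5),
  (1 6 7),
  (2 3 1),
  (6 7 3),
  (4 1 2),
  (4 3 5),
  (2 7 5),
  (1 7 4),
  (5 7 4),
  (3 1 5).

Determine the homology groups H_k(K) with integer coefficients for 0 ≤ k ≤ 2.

H_0 = Z,  H_1 = Z^2,  H_2 = Z.

Take the total order 1 < 2 < 3 < 4 < 5 < 6 < 7 on the vertex set. Then K (dimension 2) consists of the simplices:

  0-simplices (7): [1], [2], [3], [4], [5], [6], [7]
  1-simplices (21): [1,2], [1,3], [1,4], [1,5], [1,6], [1,7], [2,3], [2,4], [2,5], [2,6], [2,7], [3,4], [3,5], [3,6], [3,7], [4,5], [4,6], [4,7], [5,6], [5,7], [6,7]
  2-simplices (14): [1,2,3], [1,2,4], [1,3,5], [1,4,7], [1,5,6], [1,6,7], [2,3,7], [2,4,6], [2,5,6], [2,5,7], [3,4,5], [3,4,6], [3,6,7], [4,5,7]

so the chain groups are C_0 ≅ Z^7, C_1 ≅ Z^21, C_2 ≅ Z^14.

The boundary map ∂_1: C_1 → C_0 maps an edge to its endpoints' difference, ∂[p,q] = q − p.
The 7×21 boundary matrix has rank 6 and Smith normal form diag(1,1,1,1,1,1).

Boundary ∂_2: C_2 → C_1 maps a triangle to the signed sum of its edges. For instance
  ∂[1,5,6] = [5,6] − [1,6] + [1,5],
  ∂[1,4,7] = [4,7] − [1,7] + [1,4].
The resulting 21×14 matrix has rank 13, and its Smith normal form has invariant factors (1,1,1,1,1,1,1,1,1,1,1,1,1).

From H_k ≅ ker(∂_k) / im(∂_{k+1}) we obtain:

  H_0: rank C_0 − rank ∂_1 = 7 − 6 = 1, and the invariant factors of ∂_1 are all 1, so H_0 = Z.
  H_1: rank ker ∂_1 − rank ∂_2 = (21 − 6) − 13 = 2, and the invariant factors of ∂_2 are all 1, so H_1 = Z^2.
  H_2: rank ker ∂_2 − rank ∂_3 = (14 − 13) − 0 = 1, and there is no ∂_3, so H_2 = Z.

As a check, the Euler characteristic is 7 − 21 + 14 = 0, which agrees with 1 − 2 + 1 = 0.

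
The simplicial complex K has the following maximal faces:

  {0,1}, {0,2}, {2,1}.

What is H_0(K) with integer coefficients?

Fix the vertex order 0 < 1 < 2 and write every simplex with vertices in increasing order. Then dim K = 1 and the simplices of K are:

  0-simplices (3): [0], [1], [2]
  1-simplices (3): [0,1], [0,2], [1,2]

giving chain groups C_0 ≅ Z^3, C_1 ≅ Z^3.

Boundary ∂_1: C_1 → C_0 maps an edge to its endpoints' difference, ∂[p,q] = q − p. For instance
  ∂[1,2] = [2] − [1].
This gives a 3×3 integer matrix of rank 2; reducing to Smith normal form yields diagonal entries (1,1).

Reading off H_k = ker ∂_k / im ∂_{k+1}:

  H_0: rank C_0 − rank ∂_1 = 3 − 2 = 1, and the invariant factors of ∂_1 are all 1, so H_0 = Z.

H_0 = Z.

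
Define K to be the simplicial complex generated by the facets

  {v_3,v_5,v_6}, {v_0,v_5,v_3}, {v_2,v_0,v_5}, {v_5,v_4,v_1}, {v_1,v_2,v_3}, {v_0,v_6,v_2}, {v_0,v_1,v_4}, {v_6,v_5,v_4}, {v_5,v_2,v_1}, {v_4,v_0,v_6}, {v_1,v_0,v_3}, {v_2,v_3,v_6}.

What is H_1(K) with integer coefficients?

Order the vertices as v_0 < v_1 < v_2 < v_3 < v_4 < v_5 < v_6. Listing each simplex with vertices in this order, K has dimension 2 with simplices:

  0-simplices (7): [v_0], [v_1], [v_2], [v_3], [v_4], [v_5], [v_6]
  1-simplices (18): (18 of them)
  2-simplices (12): (12 of them)

Hence C_0 ≅ Z^7, C_1 ≅ Z^18, C_2 ≅ Z^12.

Boundary ∂_1: C_1 → C_0 is given by ∂[p,q] = [q] − [p]. For instance
  ∂[v_0,v_5] = [v_5] − [v_0].
As a 7×18 matrix over Z this has rank 6, with invariant factors (1,1,1,1,1,1).

∂_2: C_2 → C_1 maps a triangle to the signed sum of its edges. For instance
  ∂[v_0,v_1,v_3] = [v_1,v_3] − [v_0,v_3] + [v_0,v_1],
  ∂[v_1,v_4,v_5] = [v_4,v_5] − [v_1,v_5] + [v_1,v_4].
The 18×12 boundary matrix has rank 12 and Smith normal form diag(1,1,1,1,1,1,1,1,1,1,1,2).

Now H_k = ker ∂_k / im ∂_{k+1}, so:

  H_1: rank ker ∂_1 − rank ∂_2 = (18 − 6) − 12 = 0, and ∂_2 has invariant factor 2 > 1, so H_1 = Z/2Z.

H_1 ≅ Z/2Z.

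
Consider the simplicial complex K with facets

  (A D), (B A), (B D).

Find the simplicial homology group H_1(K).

We work with the vertex ordering A < B < D. The simplices of K, each written with vertices in increasing order, are:

  0-simplices (3): A, B, D
  1-simplices (3): AB, AD, BD

so the chain groups are C_0 ≅ Z^3, C_1 ≅ Z^3.

The boundary map ∂_1: C_1 → C_0 sends each edge [p,q] (with p < q) to q − p.
As a 3×3 matrix over Z this has rank 2, with invariant factors (1,1).

Reading off H_k = ker ∂_k / im ∂_{k+1}:

  H_1: rank ker ∂_1 − rank ∂_2 = (3 − 2) − 0 = 1, and there is no ∂_2, so H_1 ≅ Z.

H_1 ≅ Z.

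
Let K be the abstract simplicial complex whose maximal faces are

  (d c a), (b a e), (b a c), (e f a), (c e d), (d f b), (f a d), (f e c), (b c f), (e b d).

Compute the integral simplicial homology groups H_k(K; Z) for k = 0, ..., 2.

H_0 ≅ Z,  H_1 ≅ Z/2Z,  H_2 = 0.

We work with the vertex ordering a < b < c < d < e < f. The simplices of K, each written with vertices in increasing order, are:

  0-simplices (6): a, b, c, d, e, f
  1-simplices (15): ab, ac, ad, ae, af, bc, bd, be, bf, cd, ce, cf, de, df, ef
  2-simplices (10): abc, abe, acd, adf, aef, bcf, bde, bdf, cde, cef

so the chain groups are C_0 ≅ Z^6, C_1 ≅ Z^15, C_2 ≅ Z^10.

The boundary map ∂_1: C_1 → C_0 is given by ∂[p,q] = [q] − [p].
The resulting 6×15 matrix has rank 5, and its Smith normal form has invariant factors (1,1,1,1,1).

Boundary ∂_2: C_2 → C_1 acts by ∂[p,q,r] = [q,r] − [p,r] + [p,q]. For instance
  ∂abe = be − ae + ab,
  ∂acd = cd − ad + ac.
This gives a 15×10 integer matrix of rank 10; reducing to Smith normal form yields diagonal entries (1,1,1,1,1,1,1,1,1,2).

Computing H_k = (kernel of ∂_k) / (image of ∂_{k+1}):

  H_0: rank C_0 − rank ∂_1 = 6 − 5 = 1, and the invariant factors of ∂_1 are all 1, so H_0 ≅ Z.
  H_1: rank ker ∂_1 − rank ∂_2 = (15 − 5) − 10 = 0, and ∂_2 has invariant factor 2 > 1, so H_1 ≅ Z/2Z.
  H_2: rank ker ∂_2 − rank ∂_3 = (10 − 10) − 0 = 0, and there is no ∂_3, so H_2 ≅ 0.

As a check, the Euler characteristic is 6 − 15 + 10 = 1, which agrees with 1 − 0 + 0 = 1.
(K is a triangulation of the real projective plane RP^2.)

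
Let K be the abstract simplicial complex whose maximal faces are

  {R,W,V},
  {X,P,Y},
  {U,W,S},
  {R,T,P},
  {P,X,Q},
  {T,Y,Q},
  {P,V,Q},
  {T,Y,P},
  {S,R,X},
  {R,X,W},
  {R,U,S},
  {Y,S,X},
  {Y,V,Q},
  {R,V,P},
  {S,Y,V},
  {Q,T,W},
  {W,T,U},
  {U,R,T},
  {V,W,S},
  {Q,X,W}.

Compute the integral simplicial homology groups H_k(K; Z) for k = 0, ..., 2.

K has 10 vertices, 30 edges, 20 triangles.
rank ∂_0 = 0, rank ∂_1 = 9 ⇒ b_0 = 10 − 0 − 9 = 1; all invariant factors of ∂_1 are 1 so no torsion. So H_0 = Z.
rank ∂_1 = 9, rank ∂_2 = 20 ⇒ b_1 = 30 − 9 − 20 = 1; ∂_2 has invariant factor(s) [2] giving torsion. So H_1 = Z ⊕ Z/2.
rank ∂_2 = 20, rank ∂_3 = 0 ⇒ b_2 = 20 − 20 − 0 = 0. So H_2 = 0.

H_0 ≅ Z,  H_1 ≅ Z ⊕ Z/2,  H_2 = 0.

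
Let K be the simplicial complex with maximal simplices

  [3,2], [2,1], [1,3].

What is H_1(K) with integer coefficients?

Fix the vertex order 1 < 2 < 3 and write every simplex with vertices in increasing order. Then dim K = 1 and the simplices of K are:

  0-simplices (3): [1], [2], [3]
  1-simplices (3): [1,2], [1,3], [2,3]

so the chain groups are C_0 ≅ Z^3, C_1 ≅ Z^3.

∂_1: C_1 → C_0 maps an edge to its endpoints' difference, ∂[p,q] = q − p. For instance
  ∂[1,3] = [3] − [1].
This gives a 3×3 integer matrix of rank 2; reducing to Smith normal form yields diagonal entries (1,1).

Now H_k = ker ∂_k / im ∂_{k+1}, so:

  H_1: rank ker ∂_1 − rank ∂_2 = (3 − 2) − 0 = 1, and there is no ∂_2, so H_1 ≅ Z.

(K is a triangulation of the circle S^1.)

H_1 = Z.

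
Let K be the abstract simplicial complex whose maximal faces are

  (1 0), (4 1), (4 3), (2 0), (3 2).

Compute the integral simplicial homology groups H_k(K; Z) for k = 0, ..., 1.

H_0 = Z,  H_1 = Z.

We work with the vertex ordering 0 < 1 < 2 < 3 < 4. The simplices of K, each written with vertices in increasing order, are:

  0-simplices (5): [0], [1], [2], [3], [4]
  1-simplices (5): [0,1], [0,2], [1,4], [2,3], [3,4]

Hence C_0 ≅ Z^5, C_1 ≅ Z^5.

Boundary ∂_1: C_1 → C_0 sends each edge [p,q] (with p < q) to q − p. For instance
  ∂[0,2] = [2] − [0].
This gives a 5×5 integer matrix of rank 4; reducing to Smith normal form yields diagonal entries (1,1,1,1).

Computing H_k = (kernel of ∂_k) / (image of ∂_{k+1}):

  H_0: rank C_0 − rank ∂_1 = 5 − 4 = 1, and the invariant factors of ∂_1 are all 1, so H_0 ≅ Z.
  H_1: rank ker ∂_1 − rank ∂_2 = (5 − 4) − 0 = 1, and there is no ∂_2, so H_1 ≅ Z.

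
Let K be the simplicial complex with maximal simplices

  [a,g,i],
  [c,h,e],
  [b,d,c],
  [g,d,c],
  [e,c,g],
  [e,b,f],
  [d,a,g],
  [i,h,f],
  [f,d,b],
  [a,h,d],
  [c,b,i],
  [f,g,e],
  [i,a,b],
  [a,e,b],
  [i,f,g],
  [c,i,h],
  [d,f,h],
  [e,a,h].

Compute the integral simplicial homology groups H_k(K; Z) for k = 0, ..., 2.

Take the total order a < b < c < d < e < f < g < h < i on the vertex set. Then K (dimension 2) consists of the simplices:

  0-simplices (9): a, b, c, d, e, f, g, h, i
  1-simplices (27): ab, ad, ae, ag, ah, ai, bc, bd, be, bf, bi, cd, ce, cg, ch, ci, df, dg, dh, ef, eg, eh, fg, fh, fi, gi, hi
  2-simplices (18): abe, abi, adg, adh, aeh, agi, bcd, bci, bdf, bef, cdg, ceg, ceh, chi, dfh, efg, fgi, fhi

so the chain groups are C_0 ≅ Z^9, C_1 ≅ Z^27, C_2 ≅ Z^18.

The boundary map ∂_1: C_1 → C_0 sends each edge [p,q] (with p < q) to q − p. For instance
  ∂bf = f − b.
This gives a 9×27 integer matrix of rank 8; reducing to Smith normal form yields diagonal entries (1,1,1,1,1,1,1,1).

Boundary ∂_2: C_2 → C_1 maps a triangle to the signed sum of its edges. For instance
  ∂bef = ef − bf + be,
  ∂adg = dg − ag + ad.
The resulting 27×18 matrix has rank 17, and its Smith normal form has invariant factors (1,1,1,1,1,1,1,1,1,1,1,1,1,1,1,1,1).

Now H_k = ker ∂_k / im ∂_{k+1}, so:

  H_0: rank C_0 − rank ∂_1 = 9 − 8 = 1, and the invariant factors of ∂_1 are all 1, so H_0 = Z.
  H_1: rank ker ∂_1 − rank ∂_2 = (27 − 8) − 17 = 2, and the invariant factors of ∂_2 are all 1, so H_1 = Z^2.
  H_2: rank ker ∂_2 − rank ∂_3 = (18 − 17) − 0 = 1, and there is no ∂_3, so H_2 = Z.

H_0 = Z,  H_1 = Z^2,  H_2 = Z.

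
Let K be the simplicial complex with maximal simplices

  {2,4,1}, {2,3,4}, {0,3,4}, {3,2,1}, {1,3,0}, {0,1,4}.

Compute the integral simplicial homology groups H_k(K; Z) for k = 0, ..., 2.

H_0 = Z,  H_1 = 0,  H_2 = Z.

Fix the vertex order 0 < 1 < 2 < 3 < 4 and write every simplex with vertices in increasing order. Then dim K = 2 and the simplices of K are:

  0-simplices (5): [0], [1], [2], [3], [4]
  1-simplices (9): [0,1], [0,3], [0,4], [1,2], [1,3], [1,4], [2,3], [2,4], [3,4]
  2-simplices (6): [0,1,3], [0,1,4], [0,3,4], [1,2,3], [1,2,4], [2,3,4]

so the chain groups are C_0 ≅ Z^5, C_1 ≅ Z^9, C_2 ≅ Z^6.

Boundary ∂_1: C_1 → C_0 sends each edge [p,q] (with p < q) to q − p.
This gives a 5×9 integer matrix of rank 4; reducing to Smith normal form yields diagonal entries (1,1,1,1).

Boundary ∂_2: C_2 → C_1 maps a triangle to the signed sum of its edges. For instance
  ∂[1,2,3] = [2,3] − [1,3] + [1,2],
  ∂[0,3,4] = [3,4] − [0,4] + [0,3].
This gives a 9×6 integer matrix of rank 5; reducing to Smith normal form yields diagonal entries (1,1,1,1,1).

Reading off H_k = ker ∂_k / im ∂_{k+1}:

  H_0: rank C_0 − rank ∂_1 = 5 − 4 = 1, and the invariant factors of ∂_1 are all 1, so H_0 ≅ Z.
  H_1: rank ker ∂_1 − rank ∂_2 = (9 − 4) − 5 = 0, and the invariant factors of ∂_2 are all 1, so H_1 ≅ 0.
  H_2: rank ker ∂_2 − rank ∂_3 = (6 − 5) − 0 = 1, and there is no ∂_3, so H_2 ≅ Z.

As a check, the Euler characteristic is 5 − 9 + 6 = 2, which agrees with 1 − 0 + 1 = 2.
(K is a triangulation of the 2-sphere S^2.)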